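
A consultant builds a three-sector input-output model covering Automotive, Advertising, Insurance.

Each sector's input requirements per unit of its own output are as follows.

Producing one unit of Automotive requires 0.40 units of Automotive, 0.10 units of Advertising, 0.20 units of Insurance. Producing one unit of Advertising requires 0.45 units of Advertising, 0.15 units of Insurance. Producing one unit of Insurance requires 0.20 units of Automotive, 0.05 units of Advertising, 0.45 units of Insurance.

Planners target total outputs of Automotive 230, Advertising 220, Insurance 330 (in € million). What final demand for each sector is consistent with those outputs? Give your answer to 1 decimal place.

d_1 = 72.0, d_2 = 81.5, d_3 = 102.5

I − A =
  [   0.60     0.00    -0.20]
  [  -0.10     0.55    -0.05]
  [  -0.20    -0.15     0.55]
d = (I − A) x:
  d_1 = (+0.60)·230 + (+0.00)·220 + (-0.20)·330 = 72.0
  d_2 = (-0.10)·230 + (+0.55)·220 + (-0.05)·330 = 81.5
  d_3 = (-0.20)·230 + (-0.15)·220 + (+0.55)·330 = 102.5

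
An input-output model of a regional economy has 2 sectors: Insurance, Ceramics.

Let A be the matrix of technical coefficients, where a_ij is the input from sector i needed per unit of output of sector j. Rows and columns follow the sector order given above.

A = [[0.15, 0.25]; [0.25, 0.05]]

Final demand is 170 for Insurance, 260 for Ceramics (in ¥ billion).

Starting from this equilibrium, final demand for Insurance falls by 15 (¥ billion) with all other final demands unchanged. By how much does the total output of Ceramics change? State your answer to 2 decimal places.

Δx_2 = -5.03

I − A =
  [   0.85    -0.25]
  [  -0.25     0.95]
det(I−A) = (0.85)(0.95) − (-0.25)(-0.25) = 0.7450
adj(I−A) = [[0.95, 0.25], [0.25, 0.85]]
(I − A)⁻¹ = adj(I−A) / det(I−A) ≈
  [   1.2752     0.3356]
  [   0.3356     1.1409]
Δx = (I − A)⁻¹ Δd with Δd having -15 in the Insurance component and 0 elsewhere.
So Δx_2 = L_21 · (-15), where L_21 = adj(I−A)_21 / det(I−A) = 0.25 / 0.7450.
Δx_2 = 0.25 × (-15) / 0.7450 = -3.75 / 0.7450 ≈ -5.03.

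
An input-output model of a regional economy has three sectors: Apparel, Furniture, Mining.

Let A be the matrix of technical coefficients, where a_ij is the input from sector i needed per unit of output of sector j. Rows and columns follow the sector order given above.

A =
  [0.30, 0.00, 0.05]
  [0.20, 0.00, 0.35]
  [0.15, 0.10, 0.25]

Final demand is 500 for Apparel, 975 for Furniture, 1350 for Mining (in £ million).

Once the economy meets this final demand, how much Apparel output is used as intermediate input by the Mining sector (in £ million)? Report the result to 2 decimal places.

I − A =
  [   0.70     0.00    -0.05]
  [  -0.20     1.00    -0.35]
  [  -0.15    -0.10     0.75]
Cofactors of I−A, C_ij = (−1)^(i+j)·(minor ij) (rows/columns in the sector order above):
  C_11 = (1.00)(0.75) − (-0.35)(-0.10) = 0.7150
  C_12 = −[(-0.20)(0.75) − (-0.35)(-0.15)] = 0.2025
  C_13 = (-0.20)(-0.10) − (1.00)(-0.15) = 0.1700
  C_21 = −[(0.00)(0.75) − (-0.05)(-0.10)] = 0.0050
  C_22 = (0.70)(0.75) − (-0.05)(-0.15) = 0.5175
  C_23 = −[(0.70)(-0.10) − (0.00)(-0.15)] = 0.0700
  C_31 = (0.00)(-0.35) − (-0.05)(1.00) = 0.0500
  C_32 = −[(0.70)(-0.35) − (-0.05)(-0.20)] = 0.2550
  C_33 = (0.70)(1.00) − (0.00)(-0.20) = 0.7000
det(I−A) = Σ_j (I−A)_1j·C_1j = (0.70)(0.7150) + (0.00)(0.2025) + (-0.05)(0.1700) = 0.4920
adj(I−A) = Cᵀ =
  [ 0.7150   0.0050   0.0500]
  [ 0.2025   0.5175   0.2550]
  [ 0.1700   0.0700   0.7000]
(I − A)⁻¹ = adj(I−A) / det(I−A) ≈
  [   1.4533     0.0102     0.1016]
  [   0.4116     1.0518     0.5183]
  [   0.3455     0.1423     1.4228]
First solve x = (I − A)⁻¹ d = adj(I−A)·d / det(I−A); in particular x_M = (0.1700·500 + 0.0700·975 + 0.7000·1350) / 0.4920 = 1098.25 / 0.4920 ≈ 2232.2154.
Intermediate flow from A to M: z_AM = a_AM · x_M = 0.05 × 1098.25 / 0.4920 = 54.9125 / 0.4920 ≈ 111.61.

z_AM = 111.61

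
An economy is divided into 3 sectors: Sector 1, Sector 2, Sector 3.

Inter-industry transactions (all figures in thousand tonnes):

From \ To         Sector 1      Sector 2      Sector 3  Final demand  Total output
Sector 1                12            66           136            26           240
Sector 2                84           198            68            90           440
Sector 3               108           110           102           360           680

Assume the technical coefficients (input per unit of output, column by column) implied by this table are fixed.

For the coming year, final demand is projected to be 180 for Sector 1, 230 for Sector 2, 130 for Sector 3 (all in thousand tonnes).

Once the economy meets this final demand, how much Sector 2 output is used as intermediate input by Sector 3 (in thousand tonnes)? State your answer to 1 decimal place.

Technical coefficients a_ij = z_ij / X_j:
  a_11 = 12/240 = 0.05, a_21 = 84/240 = 0.35, a_31 = 108/240 = 0.45
  a_12 = 66/440 = 0.15, a_22 = 198/440 = 0.45, a_32 = 110/440 = 0.25
  a_13 = 136/680 = 0.20, a_23 = 68/680 = 0.10, a_33 = 102/680 = 0.15
I − A =
  [   0.95    -0.15    -0.20]
  [  -0.35     0.55    -0.10]
  [  -0.45    -0.25     0.85]
Cofactors of I−A, C_ij = (−1)^(i+j)·(minor ij) (rows/columns in the sector order above):
  C_11 = (0.55)(0.85) − (-0.10)(-0.25) = 0.4425
  C_12 = −[(-0.35)(0.85) − (-0.10)(-0.45)] = 0.3425
  C_13 = (-0.35)(-0.25) − (0.55)(-0.45) = 0.3350
  C_21 = −[(-0.15)(0.85) − (-0.20)(-0.25)] = 0.1775
  C_22 = (0.95)(0.85) − (-0.20)(-0.45) = 0.7175
  C_23 = −[(0.95)(-0.25) − (-0.15)(-0.45)] = 0.3050
  C_31 = (-0.15)(-0.10) − (-0.20)(0.55) = 0.1250
  C_32 = −[(0.95)(-0.10) − (-0.20)(-0.35)] = 0.1650
  C_33 = (0.95)(0.55) − (-0.15)(-0.35) = 0.4700
det(I−A) = Σ_j (I−A)_1j·C_1j = (0.95)(0.4425) + (-0.15)(0.3425) + (-0.20)(0.3350) = 0.3020
adj(I−A) = Cᵀ =
  [ 0.4425   0.1775   0.1250]
  [ 0.3425   0.7175   0.1650]
  [ 0.3350   0.3050   0.4700]
(I − A)⁻¹ = adj(I−A) / det(I−A) ≈
  [   1.4652     0.5877     0.4139]
  [   1.1341     2.3758     0.5464]
  [   1.1093     1.0099     1.5563]
First solve x = (I − A)⁻¹ d = adj(I−A)·d / det(I−A); in particular x_3 = (0.3350·180 + 0.3050·230 + 0.4700·130) / 0.3020 = 191.55 / 0.3020 ≈ 634.272.
Intermediate flow from 2 to 3: z_23 = a_23 · x_3 = 0.10 × 191.55 / 0.3020 = 19.155 / 0.3020 ≈ 63.4.

z_23 = 63.4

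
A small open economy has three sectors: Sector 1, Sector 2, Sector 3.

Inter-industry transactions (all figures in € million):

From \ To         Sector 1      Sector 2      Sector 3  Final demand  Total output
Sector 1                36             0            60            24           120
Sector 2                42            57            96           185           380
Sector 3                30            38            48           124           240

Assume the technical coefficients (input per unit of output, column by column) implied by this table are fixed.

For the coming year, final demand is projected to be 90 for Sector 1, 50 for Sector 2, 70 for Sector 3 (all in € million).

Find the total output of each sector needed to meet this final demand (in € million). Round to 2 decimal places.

Technical coefficients a_ij = z_ij / X_j:
  a_11 = 36/120 = 0.30, a_21 = 42/120 = 0.35, a_31 = 30/120 = 0.25
  a_12 = 0/380 = 0.00, a_22 = 57/380 = 0.15, a_32 = 38/380 = 0.10
  a_13 = 60/240 = 0.25, a_23 = 96/240 = 0.40, a_33 = 48/240 = 0.20
I − A =
  [   0.70     0.00    -0.25]
  [  -0.35     0.85    -0.40]
  [  -0.25    -0.10     0.80]
Cofactors of I−A, C_ij = (−1)^(i+j)·(minor ij) (rows/columns in the sector order above):
  C_11 = (0.85)(0.80) − (-0.40)(-0.10) = 0.6400
  C_12 = −[(-0.35)(0.80) − (-0.40)(-0.25)] = 0.3800
  C_13 = (-0.35)(-0.10) − (0.85)(-0.25) = 0.2475
  C_21 = −[(0.00)(0.80) − (-0.25)(-0.10)] = 0.0250
  C_22 = (0.70)(0.80) − (-0.25)(-0.25) = 0.4975
  C_23 = −[(0.70)(-0.10) − (0.00)(-0.25)] = 0.0700
  C_31 = (0.00)(-0.40) − (-0.25)(0.85) = 0.2125
  C_32 = −[(0.70)(-0.40) − (-0.25)(-0.35)] = 0.3675
  C_33 = (0.70)(0.85) − (0.00)(-0.35) = 0.5950
det(I−A) = Σ_j (I−A)_1j·C_1j = (0.70)(0.6400) + (0.00)(0.3800) + (-0.25)(0.2475) = 0.386125
adj(I−A) = Cᵀ =
  [ 0.6400   0.0250   0.2125]
  [ 0.3800   0.4975   0.3675]
  [ 0.2475   0.0700   0.5950]
(I − A)⁻¹ = adj(I−A) / det(I−A) ≈
  [   1.6575     0.0647     0.5503]
  [   0.9841     1.2884     0.9518]
  [   0.6410     0.1813     1.5410]
x = (I − A)⁻¹ d = adj(I−A)·d / det(I−A), with det(I−A) = 0.386125:
  x_1 = (0.6400·90 + 0.0250·50 + 0.2125·70) / 0.386125 = 73.725 / 0.386125 ≈ 190.94
  x_2 = (0.3800·90 + 0.4975·50 + 0.3675·70) / 0.386125 = 84.80 / 0.386125 ≈ 219.62
  x_3 = (0.2475·90 + 0.0700·50 + 0.5950·70) / 0.386125 = 67.425 / 0.386125 ≈ 174.62

x_1 = 190.94, x_2 = 219.62, x_3 = 174.62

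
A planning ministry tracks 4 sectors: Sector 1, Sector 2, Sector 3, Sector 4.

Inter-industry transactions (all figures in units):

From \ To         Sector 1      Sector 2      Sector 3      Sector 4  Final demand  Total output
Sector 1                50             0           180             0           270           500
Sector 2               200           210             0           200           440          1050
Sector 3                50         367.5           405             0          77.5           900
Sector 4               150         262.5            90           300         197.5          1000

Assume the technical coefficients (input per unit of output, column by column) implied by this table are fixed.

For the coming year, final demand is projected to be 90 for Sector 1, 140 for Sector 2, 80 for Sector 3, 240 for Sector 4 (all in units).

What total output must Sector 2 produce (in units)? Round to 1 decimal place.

Technical coefficients a_ij = z_ij / X_j:
  a_11 = 50/500 = 0.10, a_21 = 200/500 = 0.40, a_31 = 50/500 = 0.10, a_41 = 150/500 = 0.30
  a_12 = 0/1050 = 0.00, a_22 = 210/1050 = 0.20, a_32 = 367.5/1050 = 0.35, a_42 = 262.5/1050 = 0.25
  a_13 = 180/900 = 0.20, a_23 = 0/900 = 0.00, a_33 = 405/900 = 0.45, a_43 = 90/900 = 0.10
  a_14 = 0/1000 = 0.00, a_24 = 200/1000 = 0.20, a_34 = 0/1000 = 0.00, a_44 = 300/1000 = 0.30
I − A =
  [   0.90     0.00    -0.20     0.00]
  [  -0.40     0.80     0.00    -0.20]
  [  -0.10    -0.35     0.55     0.00]
  [  -0.30    -0.25    -0.10     0.70]
Compute the cofactors C_ij = (−1)^(i+j)·(3×3 minor ij) of I−A; the adjugate is their transpose:
adj(I−A) = Cᵀ =
  [ 0.27350   0.04900   0.10200   0.01400]
  [ 0.18900   0.33250   0.08600   0.09500]
  [ 0.17000   0.22050   0.45900   0.06300]
  [ 0.20900   0.17125   0.14000   0.35200]
det(I−A) = Σ_j (I−A)_1j·C_1j = (0.90)(0.27350) + (0.00)(0.18900) + (-0.20)(0.17000) + (0.00)(0.20900) = 0.21215
(I − A)⁻¹ = adj(I−A) / det(I−A) ≈
  [   1.2892     0.2310     0.4808     0.0660]
  [   0.8909     1.5673     0.4054     0.4478]
  [   0.8013     1.0394     2.1636     0.2970]
  [   0.9852     0.8072     0.6599     1.6592]
x = (I − A)⁻¹ d = adj(I−A)·d / det(I−A), with det(I−A) = 0.21215:
  x_1 = (0.27350·90 + 0.04900·140 + 0.10200·80 + 0.01400·240) / 0.21215 = 42.995 / 0.21215 ≈ 202.7
  x_2 = (0.18900·90 + 0.33250·140 + 0.08600·80 + 0.09500·240) / 0.21215 = 93.24 / 0.21215 ≈ 439.5
  x_3 = (0.17000·90 + 0.22050·140 + 0.45900·80 + 0.06300·240) / 0.21215 = 98.01 / 0.21215 ≈ 462.0
  x_4 = (0.20900·90 + 0.17125·140 + 0.14000·80 + 0.35200·240) / 0.21215 = 138.465 / 0.21215 ≈ 652.7

x_2 = 439.5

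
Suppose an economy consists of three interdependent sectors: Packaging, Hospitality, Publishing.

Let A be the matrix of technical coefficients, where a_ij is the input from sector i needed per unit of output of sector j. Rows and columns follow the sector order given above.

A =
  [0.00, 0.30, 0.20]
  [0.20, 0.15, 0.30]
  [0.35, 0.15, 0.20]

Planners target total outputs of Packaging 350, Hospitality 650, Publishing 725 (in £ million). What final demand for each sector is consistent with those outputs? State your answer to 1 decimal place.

d_1 = 10.0, d_2 = 265.0, d_3 = 360.0

I − A =
  [   1.00    -0.30    -0.20]
  [  -0.20     0.85    -0.30]
  [  -0.35    -0.15     0.80]
d = (I − A) x:
  d_1 = (+1.00)·350 + (-0.30)·650 + (-0.20)·725 = 10.0
  d_2 = (-0.20)·350 + (+0.85)·650 + (-0.30)·725 = 265.0
  d_3 = (-0.35)·350 + (-0.15)·650 + (+0.80)·725 = 360.0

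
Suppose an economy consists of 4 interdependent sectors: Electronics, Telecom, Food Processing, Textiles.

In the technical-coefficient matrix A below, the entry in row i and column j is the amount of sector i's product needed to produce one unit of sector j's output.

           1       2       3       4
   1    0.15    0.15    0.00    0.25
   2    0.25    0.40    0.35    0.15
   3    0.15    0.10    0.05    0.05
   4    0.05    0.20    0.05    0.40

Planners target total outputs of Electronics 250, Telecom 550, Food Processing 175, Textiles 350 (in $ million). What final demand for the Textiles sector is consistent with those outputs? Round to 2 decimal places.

d_4 = 78.75

I − A =
  [   0.85    -0.15     0.00    -0.25]
  [  -0.25     0.60    -0.35    -0.15]
  [  -0.15    -0.10     0.95    -0.05]
  [  -0.05    -0.20    -0.05     0.60]
d = (I − A) x:
  d_1 = (+0.85)·250 + (-0.15)·550 + (+0.00)·175 + (-0.25)·350 = 42.50
  d_2 = (-0.25)·250 + (+0.60)·550 + (-0.35)·175 + (-0.15)·350 = 153.75
  d_3 = (-0.15)·250 + (-0.10)·550 + (+0.95)·175 + (-0.05)·350 = 56.25
  d_4 = (-0.05)·250 + (-0.20)·550 + (-0.05)·175 + (+0.60)·350 = 78.75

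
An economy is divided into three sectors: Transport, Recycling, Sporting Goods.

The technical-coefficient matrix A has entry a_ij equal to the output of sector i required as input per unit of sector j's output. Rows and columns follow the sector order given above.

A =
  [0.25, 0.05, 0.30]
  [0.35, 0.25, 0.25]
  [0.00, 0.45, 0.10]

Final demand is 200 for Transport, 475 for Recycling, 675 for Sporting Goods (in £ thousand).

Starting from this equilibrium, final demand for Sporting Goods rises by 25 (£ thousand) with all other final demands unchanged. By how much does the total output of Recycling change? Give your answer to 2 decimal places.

I − A =
  [   0.75    -0.05    -0.30]
  [  -0.35     0.75    -0.25]
  [   0.00    -0.45     0.90]
Cofactors of I−A, C_ij = (−1)^(i+j)·(minor ij) (rows/columns in the sector order above):
  C_11 = (0.75)(0.90) − (-0.25)(-0.45) = 0.5625
  C_12 = −[(-0.35)(0.90) − (-0.25)(0.00)] = 0.3150
  C_13 = (-0.35)(-0.45) − (0.75)(0.00) = 0.1575
  C_21 = −[(-0.05)(0.90) − (-0.30)(-0.45)] = 0.1800
  C_22 = (0.75)(0.90) − (-0.30)(0.00) = 0.6750
  C_23 = −[(0.75)(-0.45) − (-0.05)(0.00)] = 0.3375
  C_31 = (-0.05)(-0.25) − (-0.30)(0.75) = 0.2375
  C_32 = −[(0.75)(-0.25) − (-0.30)(-0.35)] = 0.2925
  C_33 = (0.75)(0.75) − (-0.05)(-0.35) = 0.5450
det(I−A) = Σ_j (I−A)_1j·C_1j = (0.75)(0.5625) + (-0.05)(0.3150) + (-0.30)(0.1575) = 0.358875
adj(I−A) = Cᵀ =
  [ 0.5625   0.1800   0.2375]
  [ 0.3150   0.6750   0.2925]
  [ 0.1575   0.3375   0.5450]
(I − A)⁻¹ = adj(I−A) / det(I−A) ≈
  [   1.5674     0.5016     0.6618]
  [   0.8777     1.8809     0.8150]
  [   0.4389     0.9404     1.5186]
Δx = (I − A)⁻¹ Δd with Δd having +25 in the Sporting Goods component and 0 elsewhere.
So Δx_R = L_RS · (+25), where L_RS = adj(I−A)_RS / det(I−A) = 0.2925 / 0.358875.
Δx_R = 0.2925 × (+25) / 0.358875 = 7.3125 / 0.358875 ≈ 20.38.

Δx_R = 20.38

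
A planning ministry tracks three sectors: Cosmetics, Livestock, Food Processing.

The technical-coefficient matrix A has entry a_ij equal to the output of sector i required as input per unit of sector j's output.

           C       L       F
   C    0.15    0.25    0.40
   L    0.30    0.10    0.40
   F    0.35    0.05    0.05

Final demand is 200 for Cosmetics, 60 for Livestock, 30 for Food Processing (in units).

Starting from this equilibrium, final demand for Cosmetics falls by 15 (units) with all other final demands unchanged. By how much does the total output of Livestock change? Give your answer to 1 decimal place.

I − A =
  [   0.85    -0.25    -0.40]
  [  -0.30     0.90    -0.40]
  [  -0.35    -0.05     0.95]
Cofactors of I−A, C_ij = (−1)^(i+j)·(minor ij) (rows/columns in the sector order above):
  C_11 = (0.90)(0.95) − (-0.40)(-0.05) = 0.8350
  C_12 = −[(-0.30)(0.95) − (-0.40)(-0.35)] = 0.4250
  C_13 = (-0.30)(-0.05) − (0.90)(-0.35) = 0.3300
  C_21 = −[(-0.25)(0.95) − (-0.40)(-0.05)] = 0.2575
  C_22 = (0.85)(0.95) − (-0.40)(-0.35) = 0.6675
  C_23 = −[(0.85)(-0.05) − (-0.25)(-0.35)] = 0.1300
  C_31 = (-0.25)(-0.40) − (-0.40)(0.90) = 0.4600
  C_32 = −[(0.85)(-0.40) − (-0.40)(-0.30)] = 0.4600
  C_33 = (0.85)(0.90) − (-0.25)(-0.30) = 0.6900
det(I−A) = Σ_j (I−A)_1j·C_1j = (0.85)(0.8350) + (-0.25)(0.4250) + (-0.40)(0.3300) = 0.4715
adj(I−A) = Cᵀ =
  [ 0.8350   0.2575   0.4600]
  [ 0.4250   0.6675   0.4600]
  [ 0.3300   0.1300   0.6900]
(I − A)⁻¹ = adj(I−A) / det(I−A) ≈
  [   1.7709     0.5461     0.9756]
  [   0.9014     1.4157     0.9756]
  [   0.6999     0.2757     1.4634]
Δx = (I − A)⁻¹ Δd with Δd having -15 in the Cosmetics component and 0 elsewhere.
So Δx_L = L_LC · (-15), where L_LC = adj(I−A)_LC / det(I−A) = 0.4250 / 0.4715.
Δx_L = 0.4250 × (-15) / 0.4715 = -6.375 / 0.4715 ≈ -13.5.

Δx_L = -13.5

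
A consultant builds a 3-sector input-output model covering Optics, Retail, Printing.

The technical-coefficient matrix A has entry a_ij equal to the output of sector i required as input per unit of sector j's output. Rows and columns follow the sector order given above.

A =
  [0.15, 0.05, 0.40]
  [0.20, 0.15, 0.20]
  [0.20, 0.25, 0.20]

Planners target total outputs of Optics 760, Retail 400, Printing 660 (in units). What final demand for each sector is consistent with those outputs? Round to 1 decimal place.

d_O = 362.0, d_R = 56.0, d_P = 276.0

I − A =
  [   0.85    -0.05    -0.40]
  [  -0.20     0.85    -0.20]
  [  -0.20    -0.25     0.80]
d = (I − A) x:
  d_O = (+0.85)·760 + (-0.05)·400 + (-0.40)·660 = 362.0
  d_R = (-0.20)·760 + (+0.85)·400 + (-0.20)·660 = 56.0
  d_P = (-0.20)·760 + (-0.25)·400 + (+0.80)·660 = 276.0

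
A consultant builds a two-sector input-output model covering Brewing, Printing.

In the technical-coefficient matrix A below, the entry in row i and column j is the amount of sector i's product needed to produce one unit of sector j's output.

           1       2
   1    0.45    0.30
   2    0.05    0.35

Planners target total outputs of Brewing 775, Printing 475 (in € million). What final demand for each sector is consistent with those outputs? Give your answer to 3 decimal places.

d_1 = 283.750, d_2 = 270.000

I − A =
  [   0.55    -0.30]
  [  -0.05     0.65]
d = (I − A) x:
  d_1 = (+0.55)·775 + (-0.30)·475 = 283.750
  d_2 = (-0.05)·775 + (+0.65)·475 = 270.000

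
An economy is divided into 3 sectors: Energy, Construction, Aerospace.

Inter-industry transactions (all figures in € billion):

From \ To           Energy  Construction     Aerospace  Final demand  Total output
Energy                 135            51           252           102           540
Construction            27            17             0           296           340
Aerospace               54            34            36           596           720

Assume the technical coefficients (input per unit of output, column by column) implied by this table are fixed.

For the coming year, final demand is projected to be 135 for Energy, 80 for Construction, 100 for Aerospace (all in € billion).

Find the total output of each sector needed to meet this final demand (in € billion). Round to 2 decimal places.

Technical coefficients a_ij = z_ij / X_j:
  a_EE = 135/540 = 0.25, a_CE = 27/540 = 0.05, a_AE = 54/540 = 0.10
  a_EC = 51/340 = 0.15, a_CC = 17/340 = 0.05, a_AC = 34/340 = 0.10
  a_EA = 252/720 = 0.35, a_CA = 0/720 = 0.00, a_AA = 36/720 = 0.05
I − A =
  [   0.75    -0.15    -0.35]
  [  -0.05     0.95     0.00]
  [  -0.10    -0.10     0.95]
Cofactors of I−A, C_ij = (−1)^(i+j)·(minor ij) (rows/columns in the sector order above):
  C_11 = (0.95)(0.95) − (0.00)(-0.10) = 0.9025
  C_12 = −[(-0.05)(0.95) − (0.00)(-0.10)] = 0.0475
  C_13 = (-0.05)(-0.10) − (0.95)(-0.10) = 0.1000
  C_21 = −[(-0.15)(0.95) − (-0.35)(-0.10)] = 0.1775
  C_22 = (0.75)(0.95) − (-0.35)(-0.10) = 0.6775
  C_23 = −[(0.75)(-0.10) − (-0.15)(-0.10)] = 0.0900
  C_31 = (-0.15)(0.00) − (-0.35)(0.95) = 0.3325
  C_32 = −[(0.75)(0.00) − (-0.35)(-0.05)] = 0.0175
  C_33 = (0.75)(0.95) − (-0.15)(-0.05) = 0.7050
det(I−A) = Σ_j (I−A)_1j·C_1j = (0.75)(0.9025) + (-0.15)(0.0475) + (-0.35)(0.1000) = 0.63475
adj(I−A) = Cᵀ =
  [ 0.9025   0.1775   0.3325]
  [ 0.0475   0.6775   0.0175]
  [ 0.1000   0.0900   0.7050]
(I − A)⁻¹ = adj(I−A) / det(I−A) ≈
  [   1.4218     0.2796     0.5238]
  [   0.0748     1.0673     0.0276]
  [   0.1575     0.1418     1.1107]
x = (I − A)⁻¹ d = adj(I−A)·d / det(I−A), with det(I−A) = 0.63475:
  x_E = (0.9025·135 + 0.1775·80 + 0.3325·100) / 0.63475 = 169.2875 / 0.63475 ≈ 266.70
  x_C = (0.0475·135 + 0.6775·80 + 0.0175·100) / 0.63475 = 62.3625 / 0.63475 ≈ 98.25
  x_A = (0.1000·135 + 0.0900·80 + 0.7050·100) / 0.63475 = 91.20 / 0.63475 ≈ 143.68

x_E = 266.70, x_C = 98.25, x_A = 143.68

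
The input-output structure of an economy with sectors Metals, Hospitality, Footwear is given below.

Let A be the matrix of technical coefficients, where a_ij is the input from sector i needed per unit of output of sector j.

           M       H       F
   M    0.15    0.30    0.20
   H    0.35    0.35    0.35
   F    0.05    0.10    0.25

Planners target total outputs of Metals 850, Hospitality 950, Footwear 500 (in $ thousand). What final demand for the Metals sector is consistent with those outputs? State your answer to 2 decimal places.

d_M = 337.50

I − A =
  [   0.85    -0.30    -0.20]
  [  -0.35     0.65    -0.35]
  [  -0.05    -0.10     0.75]
d = (I − A) x:
  d_M = (+0.85)·850 + (-0.30)·950 + (-0.20)·500 = 337.50
  d_H = (-0.35)·850 + (+0.65)·950 + (-0.35)·500 = 145.00
  d_F = (-0.05)·850 + (-0.10)·950 + (+0.75)·500 = 237.50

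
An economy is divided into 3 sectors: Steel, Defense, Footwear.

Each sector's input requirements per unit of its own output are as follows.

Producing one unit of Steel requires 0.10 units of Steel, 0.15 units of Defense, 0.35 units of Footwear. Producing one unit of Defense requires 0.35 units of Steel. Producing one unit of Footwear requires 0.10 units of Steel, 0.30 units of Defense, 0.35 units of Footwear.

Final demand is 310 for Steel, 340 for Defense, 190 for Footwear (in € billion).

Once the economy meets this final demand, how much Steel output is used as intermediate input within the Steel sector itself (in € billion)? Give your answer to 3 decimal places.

I − A =
  [   0.90    -0.35    -0.10]
  [  -0.15     1.00    -0.30]
  [  -0.35     0.00     0.65]
Cofactors of I−A, C_ij = (−1)^(i+j)·(minor ij) (rows/columns in the sector order above):
  C_11 = (1.00)(0.65) − (-0.30)(0.00) = 0.6500
  C_12 = −[(-0.15)(0.65) − (-0.30)(-0.35)] = 0.2025
  C_13 = (-0.15)(0.00) − (1.00)(-0.35) = 0.3500
  C_21 = −[(-0.35)(0.65) − (-0.10)(0.00)] = 0.2275
  C_22 = (0.90)(0.65) − (-0.10)(-0.35) = 0.5500
  C_23 = −[(0.90)(0.00) − (-0.35)(-0.35)] = 0.1225
  C_31 = (-0.35)(-0.30) − (-0.10)(1.00) = 0.2050
  C_32 = −[(0.90)(-0.30) − (-0.10)(-0.15)] = 0.2850
  C_33 = (0.90)(1.00) − (-0.35)(-0.15) = 0.8475
det(I−A) = Σ_j (I−A)_1j·C_1j = (0.90)(0.6500) + (-0.35)(0.2025) + (-0.10)(0.3500) = 0.479125
adj(I−A) = Cᵀ =
  [ 0.6500   0.2275   0.2050]
  [ 0.2025   0.5500   0.2850]
  [ 0.3500   0.1225   0.8475]
(I − A)⁻¹ = adj(I−A) / det(I−A) ≈
  [   1.3566     0.4748     0.4279]
  [   0.4226     1.1479     0.5948]
  [   0.7305     0.2557     1.7688]
First solve x = (I − A)⁻¹ d = adj(I−A)·d / det(I−A); in particular x_1 = (0.6500·310 + 0.2275·340 + 0.2050·190) / 0.479125 = 317.80 / 0.479125 ≈ 663.29246.
Intermediate flow from 1 to 1: z_11 = a_11 · x_1 = 0.10 × 317.80 / 0.479125 = 31.78 / 0.479125 ≈ 66.329.

z_11 = 66.329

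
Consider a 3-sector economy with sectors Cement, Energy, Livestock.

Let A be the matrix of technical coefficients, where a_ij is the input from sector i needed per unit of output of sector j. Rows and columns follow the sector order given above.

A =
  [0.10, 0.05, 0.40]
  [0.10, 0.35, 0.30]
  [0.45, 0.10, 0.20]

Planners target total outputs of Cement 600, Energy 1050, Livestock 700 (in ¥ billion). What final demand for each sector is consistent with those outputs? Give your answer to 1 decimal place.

I − A =
  [   0.90    -0.05    -0.40]
  [  -0.10     0.65    -0.30]
  [  -0.45    -0.10     0.80]
d = (I − A) x:
  d_C = (+0.90)·600 + (-0.05)·1050 + (-0.40)·700 = 207.5
  d_E = (-0.10)·600 + (+0.65)·1050 + (-0.30)·700 = 412.5
  d_L = (-0.45)·600 + (-0.10)·1050 + (+0.80)·700 = 185.0

d_C = 207.5, d_E = 412.5, d_L = 185.0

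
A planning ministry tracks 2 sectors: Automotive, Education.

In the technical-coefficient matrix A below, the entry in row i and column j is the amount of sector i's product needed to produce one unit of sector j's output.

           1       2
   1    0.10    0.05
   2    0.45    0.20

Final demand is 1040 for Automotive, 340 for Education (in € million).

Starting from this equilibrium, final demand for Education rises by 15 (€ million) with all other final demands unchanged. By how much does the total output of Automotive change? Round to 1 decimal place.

Δx_1 = 1.1

I − A =
  [   0.90    -0.05]
  [  -0.45     0.80]
det(I−A) = (0.90)(0.80) − (-0.05)(-0.45) = 0.6975
adj(I−A) = [[0.80, 0.05], [0.45, 0.90]]
(I − A)⁻¹ = adj(I−A) / det(I−A) ≈
  [   1.1470     0.0717]
  [   0.6452     1.2903]
Δx = (I − A)⁻¹ Δd with Δd having +15 in the Education component and 0 elsewhere.
So Δx_1 = L_12 · (+15), where L_12 = adj(I−A)_12 / det(I−A) = 0.05 / 0.6975.
Δx_1 = 0.05 × (+15) / 0.6975 = 0.75 / 0.6975 ≈ 1.1.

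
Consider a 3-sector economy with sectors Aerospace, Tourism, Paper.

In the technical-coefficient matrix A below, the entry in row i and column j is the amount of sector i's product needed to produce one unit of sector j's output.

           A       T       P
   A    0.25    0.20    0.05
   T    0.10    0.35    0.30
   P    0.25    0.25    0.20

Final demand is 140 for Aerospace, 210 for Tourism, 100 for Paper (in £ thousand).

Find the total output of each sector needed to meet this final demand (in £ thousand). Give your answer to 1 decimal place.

I − A =
  [   0.75    -0.20    -0.05]
  [  -0.10     0.65    -0.30]
  [  -0.25    -0.25     0.80]
Cofactors of I−A, C_ij = (−1)^(i+j)·(minor ij) (rows/columns in the sector order above):
  C_11 = (0.65)(0.80) − (-0.30)(-0.25) = 0.4450
  C_12 = −[(-0.10)(0.80) − (-0.30)(-0.25)] = 0.1550
  C_13 = (-0.10)(-0.25) − (0.65)(-0.25) = 0.1875
  C_21 = −[(-0.20)(0.80) − (-0.05)(-0.25)] = 0.1725
  C_22 = (0.75)(0.80) − (-0.05)(-0.25) = 0.5875
  C_23 = −[(0.75)(-0.25) − (-0.20)(-0.25)] = 0.2375
  C_31 = (-0.20)(-0.30) − (-0.05)(0.65) = 0.0925
  C_32 = −[(0.75)(-0.30) − (-0.05)(-0.10)] = 0.2300
  C_33 = (0.75)(0.65) − (-0.20)(-0.10) = 0.4675
det(I−A) = Σ_j (I−A)_1j·C_1j = (0.75)(0.4450) + (-0.20)(0.1550) + (-0.05)(0.1875) = 0.293375
adj(I−A) = Cᵀ =
  [ 0.4450   0.1725   0.0925]
  [ 0.1550   0.5875   0.2300]
  [ 0.1875   0.2375   0.4675]
(I − A)⁻¹ = adj(I−A) / det(I−A) ≈
  [   1.5168     0.5880     0.3153]
  [   0.5283     2.0026     0.7840]
  [   0.6391     0.8095     1.5935]
x = (I − A)⁻¹ d = adj(I−A)·d / det(I−A), with det(I−A) = 0.293375:
  x_A = (0.4450·140 + 0.1725·210 + 0.0925·100) / 0.293375 = 107.775 / 0.293375 ≈ 367.4
  x_T = (0.1550·140 + 0.5875·210 + 0.2300·100) / 0.293375 = 168.075 / 0.293375 ≈ 572.9
  x_P = (0.1875·140 + 0.2375·210 + 0.4675·100) / 0.293375 = 122.875 / 0.293375 ≈ 418.8

x_A = 367.4, x_T = 572.9, x_P = 418.8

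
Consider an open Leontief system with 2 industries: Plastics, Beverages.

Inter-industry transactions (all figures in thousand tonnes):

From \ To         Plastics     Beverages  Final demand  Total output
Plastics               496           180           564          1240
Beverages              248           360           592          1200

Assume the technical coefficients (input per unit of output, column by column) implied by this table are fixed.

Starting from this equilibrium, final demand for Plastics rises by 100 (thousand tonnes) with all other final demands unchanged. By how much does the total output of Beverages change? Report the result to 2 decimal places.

Technical coefficients a_ij = z_ij / X_j:
  a_PP = 496/1240 = 0.40, a_BP = 248/1240 = 0.20
  a_PB = 180/1200 = 0.15, a_BB = 360/1200 = 0.30
I − A =
  [   0.60    -0.15]
  [  -0.20     0.70]
det(I−A) = (0.60)(0.70) − (-0.15)(-0.20) = 0.3900
adj(I−A) = [[0.70, 0.15], [0.20, 0.60]]
(I − A)⁻¹ = adj(I−A) / det(I−A) ≈
  [   1.7949     0.3846]
  [   0.5128     1.5385]
Δx = (I − A)⁻¹ Δd with Δd having +100 in the Plastics component and 0 elsewhere.
So Δx_B = L_BP · (+100), where L_BP = adj(I−A)_BP / det(I−A) = 0.20 / 0.3900.
Δx_B = 0.20 × (+100) / 0.3900 = 20.00 / 0.3900 ≈ 51.28.

Δx_B = 51.28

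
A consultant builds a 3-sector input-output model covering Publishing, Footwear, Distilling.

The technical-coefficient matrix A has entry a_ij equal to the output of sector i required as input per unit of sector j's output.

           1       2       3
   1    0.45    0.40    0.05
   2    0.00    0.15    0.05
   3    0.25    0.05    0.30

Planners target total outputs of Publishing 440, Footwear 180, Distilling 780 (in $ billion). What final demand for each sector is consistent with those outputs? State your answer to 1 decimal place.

I − A =
  [   0.55    -0.40    -0.05]
  [   0.00     0.85    -0.05]
  [  -0.25    -0.05     0.70]
d = (I − A) x:
  d_1 = (+0.55)·440 + (-0.40)·180 + (-0.05)·780 = 131.0
  d_2 = (+0.00)·440 + (+0.85)·180 + (-0.05)·780 = 114.0
  d_3 = (-0.25)·440 + (-0.05)·180 + (+0.70)·780 = 427.0

d_1 = 131.0, d_2 = 114.0, d_3 = 427.0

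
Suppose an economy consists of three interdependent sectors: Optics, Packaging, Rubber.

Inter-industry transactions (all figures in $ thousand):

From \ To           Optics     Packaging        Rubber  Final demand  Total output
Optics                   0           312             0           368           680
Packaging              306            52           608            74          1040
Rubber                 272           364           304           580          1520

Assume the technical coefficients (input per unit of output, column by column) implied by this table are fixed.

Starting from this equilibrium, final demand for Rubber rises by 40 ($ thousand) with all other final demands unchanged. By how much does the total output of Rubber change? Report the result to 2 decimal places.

Δx_3 = 70.26

Technical coefficients a_ij = z_ij / X_j:
  a_11 = 0/680 = 0.00, a_21 = 306/680 = 0.45, a_31 = 272/680 = 0.40
  a_12 = 312/1040 = 0.30, a_22 = 52/1040 = 0.05, a_32 = 364/1040 = 0.35
  a_13 = 0/1520 = 0.00, a_23 = 608/1520 = 0.40, a_33 = 304/1520 = 0.20
I − A =
  [   1.00    -0.30     0.00]
  [  -0.45     0.95    -0.40]
  [  -0.40    -0.35     0.80]
Cofactors of I−A, C_ij = (−1)^(i+j)·(minor ij) (rows/columns in the sector order above):
  C_11 = (0.95)(0.80) − (-0.40)(-0.35) = 0.6200
  C_12 = −[(-0.45)(0.80) − (-0.40)(-0.40)] = 0.5200
  C_13 = (-0.45)(-0.35) − (0.95)(-0.40) = 0.5375
  C_21 = −[(-0.30)(0.80) − (0.00)(-0.35)] = 0.2400
  C_22 = (1.00)(0.80) − (0.00)(-0.40) = 0.8000
  C_23 = −[(1.00)(-0.35) − (-0.30)(-0.40)] = 0.4700
  C_31 = (-0.30)(-0.40) − (0.00)(0.95) = 0.1200
  C_32 = −[(1.00)(-0.40) − (0.00)(-0.45)] = 0.4000
  C_33 = (1.00)(0.95) − (-0.30)(-0.45) = 0.8150
det(I−A) = Σ_j (I−A)_1j·C_1j = (1.00)(0.6200) + (-0.30)(0.5200) + (0.00)(0.5375) = 0.4640
adj(I−A) = Cᵀ =
  [ 0.6200   0.2400   0.1200]
  [ 0.5200   0.8000   0.4000]
  [ 0.5375   0.4700   0.8150]
(I − A)⁻¹ = adj(I−A) / det(I−A) ≈
  [   1.3362     0.5172     0.2586]
  [   1.1207     1.7241     0.8621]
  [   1.1584     1.0129     1.7565]
Δx = (I − A)⁻¹ Δd with Δd having +40 in the Rubber component and 0 elsewhere.
So Δx_3 = L_33 · (+40), where L_33 = adj(I−A)_33 / det(I−A) = 0.8150 / 0.4640.
Δx_3 = 0.8150 × (+40) / 0.4640 = 32.60 / 0.4640 ≈ 70.26.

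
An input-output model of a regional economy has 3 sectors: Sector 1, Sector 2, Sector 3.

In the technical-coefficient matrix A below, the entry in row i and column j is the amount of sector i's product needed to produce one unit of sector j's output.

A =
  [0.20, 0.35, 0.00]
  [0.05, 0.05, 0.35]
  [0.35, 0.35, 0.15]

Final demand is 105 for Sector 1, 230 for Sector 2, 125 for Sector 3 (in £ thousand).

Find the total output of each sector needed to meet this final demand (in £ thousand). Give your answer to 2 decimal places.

x_1 = 317.52, x_2 = 425.75, x_3 = 453.11

I − A =
  [   0.80    -0.35     0.00]
  [  -0.05     0.95    -0.35]
  [  -0.35    -0.35     0.85]
Cofactors of I−A, C_ij = (−1)^(i+j)·(minor ij) (rows/columns in the sector order above):
  C_11 = (0.95)(0.85) − (-0.35)(-0.35) = 0.6850
  C_12 = −[(-0.05)(0.85) − (-0.35)(-0.35)] = 0.1650
  C_13 = (-0.05)(-0.35) − (0.95)(-0.35) = 0.3500
  C_21 = −[(-0.35)(0.85) − (0.00)(-0.35)] = 0.2975
  C_22 = (0.80)(0.85) − (0.00)(-0.35) = 0.6800
  C_23 = −[(0.80)(-0.35) − (-0.35)(-0.35)] = 0.4025
  C_31 = (-0.35)(-0.35) − (0.00)(0.95) = 0.1225
  C_32 = −[(0.80)(-0.35) − (0.00)(-0.05)] = 0.2800
  C_33 = (0.80)(0.95) − (-0.35)(-0.05) = 0.7425
det(I−A) = Σ_j (I−A)_1j·C_1j = (0.80)(0.6850) + (-0.35)(0.1650) + (0.00)(0.3500) = 0.49025
adj(I−A) = Cᵀ =
  [ 0.6850   0.2975   0.1225]
  [ 0.1650   0.6800   0.2800]
  [ 0.3500   0.4025   0.7425]
(I − A)⁻¹ = adj(I−A) / det(I−A) ≈
  [   1.3972     0.6068     0.2499]
  [   0.3366     1.3870     0.5711]
  [   0.7139     0.8210     1.5145]
x = (I − A)⁻¹ d = adj(I−A)·d / det(I−A), with det(I−A) = 0.49025:
  x_1 = (0.6850·105 + 0.2975·230 + 0.1225·125) / 0.49025 = 155.6625 / 0.49025 ≈ 317.52
  x_2 = (0.1650·105 + 0.6800·230 + 0.2800·125) / 0.49025 = 208.725 / 0.49025 ≈ 425.75
  x_3 = (0.3500·105 + 0.4025·230 + 0.7425·125) / 0.49025 = 222.1375 / 0.49025 ≈ 453.11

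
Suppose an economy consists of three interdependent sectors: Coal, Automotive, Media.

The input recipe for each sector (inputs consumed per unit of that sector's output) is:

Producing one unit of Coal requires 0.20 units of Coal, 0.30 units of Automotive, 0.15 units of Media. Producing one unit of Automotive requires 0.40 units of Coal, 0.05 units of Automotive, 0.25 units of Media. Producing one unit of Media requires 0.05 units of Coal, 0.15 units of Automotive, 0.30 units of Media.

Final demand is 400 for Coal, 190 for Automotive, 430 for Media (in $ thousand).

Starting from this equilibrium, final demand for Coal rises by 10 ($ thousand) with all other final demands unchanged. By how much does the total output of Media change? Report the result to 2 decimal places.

Δx_M = 5.46

I − A =
  [   0.80    -0.40    -0.05]
  [  -0.30     0.95    -0.15]
  [  -0.15    -0.25     0.70]
Cofactors of I−A, C_ij = (−1)^(i+j)·(minor ij) (rows/columns in the sector order above):
  C_11 = (0.95)(0.70) − (-0.15)(-0.25) = 0.6275
  C_12 = −[(-0.30)(0.70) − (-0.15)(-0.15)] = 0.2325
  C_13 = (-0.30)(-0.25) − (0.95)(-0.15) = 0.2175
  C_21 = −[(-0.40)(0.70) − (-0.05)(-0.25)] = 0.2925
  C_22 = (0.80)(0.70) − (-0.05)(-0.15) = 0.5525
  C_23 = −[(0.80)(-0.25) − (-0.40)(-0.15)] = 0.2600
  C_31 = (-0.40)(-0.15) − (-0.05)(0.95) = 0.1075
  C_32 = −[(0.80)(-0.15) − (-0.05)(-0.30)] = 0.1350
  C_33 = (0.80)(0.95) − (-0.40)(-0.30) = 0.6400
det(I−A) = Σ_j (I−A)_1j·C_1j = (0.80)(0.6275) + (-0.40)(0.2325) + (-0.05)(0.2175) = 0.398125
adj(I−A) = Cᵀ =
  [ 0.6275   0.2925   0.1075]
  [ 0.2325   0.5525   0.1350]
  [ 0.2175   0.2600   0.6400]
(I − A)⁻¹ = adj(I−A) / det(I−A) ≈
  [   1.5761     0.7347     0.2700]
  [   0.5840     1.3878     0.3391]
  [   0.5463     0.6531     1.6075]
Δx = (I − A)⁻¹ Δd with Δd having +10 in the Coal component and 0 elsewhere.
So Δx_M = L_MC · (+10), where L_MC = adj(I−A)_MC / det(I−A) = 0.2175 / 0.398125.
Δx_M = 0.2175 × (+10) / 0.398125 = 2.175 / 0.398125 ≈ 5.46.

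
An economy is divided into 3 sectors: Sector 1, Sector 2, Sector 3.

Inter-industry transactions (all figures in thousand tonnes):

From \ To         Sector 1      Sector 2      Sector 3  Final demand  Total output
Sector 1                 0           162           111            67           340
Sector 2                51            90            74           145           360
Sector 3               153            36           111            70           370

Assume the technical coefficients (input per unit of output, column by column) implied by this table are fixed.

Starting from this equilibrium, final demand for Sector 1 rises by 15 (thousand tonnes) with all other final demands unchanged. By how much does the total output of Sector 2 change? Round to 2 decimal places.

Technical coefficients a_ij = z_ij / X_j:
  a_11 = 0/340 = 0.00, a_21 = 51/340 = 0.15, a_31 = 153/340 = 0.45
  a_12 = 162/360 = 0.45, a_22 = 90/360 = 0.25, a_32 = 36/360 = 0.10
  a_13 = 111/370 = 0.30, a_23 = 74/370 = 0.20, a_33 = 111/370 = 0.30
I − A =
  [   1.00    -0.45    -0.30]
  [  -0.15     0.75    -0.20]
  [  -0.45    -0.10     0.70]
Cofactors of I−A, C_ij = (−1)^(i+j)·(minor ij) (rows/columns in the sector order above):
  C_11 = (0.75)(0.70) − (-0.20)(-0.10) = 0.5050
  C_12 = −[(-0.15)(0.70) − (-0.20)(-0.45)] = 0.1950
  C_13 = (-0.15)(-0.10) − (0.75)(-0.45) = 0.3525
  C_21 = −[(-0.45)(0.70) − (-0.30)(-0.10)] = 0.3450
  C_22 = (1.00)(0.70) − (-0.30)(-0.45) = 0.5650
  C_23 = −[(1.00)(-0.10) − (-0.45)(-0.45)] = 0.3025
  C_31 = (-0.45)(-0.20) − (-0.30)(0.75) = 0.3150
  C_32 = −[(1.00)(-0.20) − (-0.30)(-0.15)] = 0.2450
  C_33 = (1.00)(0.75) − (-0.45)(-0.15) = 0.6825
det(I−A) = Σ_j (I−A)_1j·C_1j = (1.00)(0.5050) + (-0.45)(0.1950) + (-0.30)(0.3525) = 0.3115
adj(I−A) = Cᵀ =
  [ 0.5050   0.3450   0.3150]
  [ 0.1950   0.5650   0.2450]
  [ 0.3525   0.3025   0.6825]
(I − A)⁻¹ = adj(I−A) / det(I−A) ≈
  [   1.6212     1.1075     1.0112]
  [   0.6260     1.8138     0.7865]
  [   1.1316     0.9711     2.1910]
Δx = (I − A)⁻¹ Δd with Δd having +15 in the Sector 1 component and 0 elsewhere.
So Δx_2 = L_21 · (+15), where L_21 = adj(I−A)_21 / det(I−A) = 0.1950 / 0.3115.
Δx_2 = 0.1950 × (+15) / 0.3115 = 2.925 / 0.3115 ≈ 9.39.

Δx_2 = 9.39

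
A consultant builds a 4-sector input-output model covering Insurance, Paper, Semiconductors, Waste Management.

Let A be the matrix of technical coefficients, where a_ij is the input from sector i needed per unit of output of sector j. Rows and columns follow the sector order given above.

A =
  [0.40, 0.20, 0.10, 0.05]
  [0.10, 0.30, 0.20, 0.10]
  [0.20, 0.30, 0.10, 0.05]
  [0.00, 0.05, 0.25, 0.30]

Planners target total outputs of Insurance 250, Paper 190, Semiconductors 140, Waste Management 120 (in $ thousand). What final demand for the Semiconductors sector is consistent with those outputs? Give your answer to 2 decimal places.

I − A =
  [   0.60    -0.20    -0.10    -0.05]
  [  -0.10     0.70    -0.20    -0.10]
  [  -0.20    -0.30     0.90    -0.05]
  [   0.00    -0.05    -0.25     0.70]
d = (I − A) x:
  d_1 = (+0.60)·250 + (-0.20)·190 + (-0.10)·140 + (-0.05)·120 = 92.00
  d_2 = (-0.10)·250 + (+0.70)·190 + (-0.20)·140 + (-0.10)·120 = 68.00
  d_3 = (-0.20)·250 + (-0.30)·190 + (+0.90)·140 + (-0.05)·120 = 13.00
  d_4 = (+0.00)·250 + (-0.05)·190 + (-0.25)·140 + (+0.70)·120 = 39.50

d_3 = 13.00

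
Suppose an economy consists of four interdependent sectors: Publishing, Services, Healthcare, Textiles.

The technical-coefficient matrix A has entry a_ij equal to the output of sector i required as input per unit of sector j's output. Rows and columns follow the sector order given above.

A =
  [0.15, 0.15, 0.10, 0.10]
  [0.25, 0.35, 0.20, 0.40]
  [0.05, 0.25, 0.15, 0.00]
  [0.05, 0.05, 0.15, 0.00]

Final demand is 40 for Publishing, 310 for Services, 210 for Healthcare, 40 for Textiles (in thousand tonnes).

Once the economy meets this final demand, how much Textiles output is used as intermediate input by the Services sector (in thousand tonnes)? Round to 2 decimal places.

I − A =
  [   0.85    -0.15    -0.10    -0.10]
  [  -0.25     0.65    -0.20    -0.40]
  [  -0.05    -0.25     0.85     0.00]
  [  -0.05    -0.05    -0.15     1.00]
Compute the cofactors C_ij = (−1)^(i+j)·(3×3 minor ij) of I−A; the adjugate is their transpose:
adj(I−A) = Cᵀ =
  [ 0.47050   0.16050   0.11275   0.11125]
  [ 0.24250   0.71250   0.25075   0.30925]
  [ 0.09900   0.21900   0.49050   0.09750]
  [ 0.05050   0.07650   0.09175   0.38425]
det(I−A) = Σ_j (I−A)_1j·C_1j = (0.85)(0.47050) + (-0.15)(0.24250) + (-0.10)(0.09900) + (-0.10)(0.05050) = 0.3486
(I − A)⁻¹ = adj(I−A) / det(I−A) ≈
  [   1.3497     0.4604     0.3234     0.3191]
  [   0.6956     2.0439     0.7193     0.8871]
  [   0.2840     0.6282     1.4071     0.2797]
  [   0.1449     0.2194     0.2632     1.1023]
First solve x = (I − A)⁻¹ d = adj(I−A)·d / det(I−A); in particular x_2 = (0.24250·40 + 0.71250·310 + 0.25075·210 + 0.30925·40) / 0.3486 = 295.6025 / 0.3486 ≈ 847.9705.
Intermediate flow from 4 to 2: z_42 = a_42 · x_2 = 0.05 × 295.6025 / 0.3486 = 14.780125 / 0.3486 ≈ 42.40.

z_42 = 42.40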